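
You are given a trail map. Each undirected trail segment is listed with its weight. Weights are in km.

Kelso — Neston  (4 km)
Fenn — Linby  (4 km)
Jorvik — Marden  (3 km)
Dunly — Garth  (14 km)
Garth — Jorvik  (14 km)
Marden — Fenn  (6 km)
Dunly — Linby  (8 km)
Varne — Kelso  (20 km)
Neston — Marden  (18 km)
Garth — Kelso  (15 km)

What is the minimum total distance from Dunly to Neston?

Enumerating some paths:
Dunly - Garth - Kelso - Neston: 14+15+4 = 33
Dunly - Linby - Fenn - Marden - Neston: 8+4+6+18 = 36
Dunly - Garth - Jorvik - Marden - Neston: 14+14+3+18 = 49
Cheapest is Dunly - Garth - Kelso - Neston at 33 km.

33 km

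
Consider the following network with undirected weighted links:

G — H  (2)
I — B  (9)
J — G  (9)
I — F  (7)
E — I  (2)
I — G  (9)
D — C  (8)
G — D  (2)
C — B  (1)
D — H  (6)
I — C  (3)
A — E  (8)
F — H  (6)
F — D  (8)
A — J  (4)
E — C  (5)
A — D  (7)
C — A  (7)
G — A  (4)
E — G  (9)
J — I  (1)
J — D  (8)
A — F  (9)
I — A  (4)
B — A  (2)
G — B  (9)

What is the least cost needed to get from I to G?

8

Enumerating some paths:
I - A - G: 4+4 = 8
I - J - A - G: 1+4+4 = 9
Cheapest is I - A - G at 8.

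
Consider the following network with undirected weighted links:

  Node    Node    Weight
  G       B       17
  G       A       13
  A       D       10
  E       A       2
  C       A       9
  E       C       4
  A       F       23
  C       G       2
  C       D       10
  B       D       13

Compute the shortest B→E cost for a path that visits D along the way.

25

Shortest B→D: B → D = 13
Best D to E: D → A → E costing 12
Total via D: 13 + 12 = 25.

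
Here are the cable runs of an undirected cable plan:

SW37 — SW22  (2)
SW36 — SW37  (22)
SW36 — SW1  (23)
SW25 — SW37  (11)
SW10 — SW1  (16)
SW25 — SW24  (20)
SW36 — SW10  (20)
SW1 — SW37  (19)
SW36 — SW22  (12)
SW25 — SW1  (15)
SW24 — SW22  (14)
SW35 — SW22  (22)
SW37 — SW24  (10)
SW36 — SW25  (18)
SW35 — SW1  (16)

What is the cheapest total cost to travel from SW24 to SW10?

44

Candidate routes:
SW24 - SW37 - SW1 - SW10: 10+19+16 = 45
SW24 - SW22 - SW36 - SW10: 14+12+20 = 46
SW24 - SW37 - SW22 - SW36 - SW10: 10+2+12+20 = 44
The minimum is 44 via SW24 - SW37 - SW22 - SW36 - SW10.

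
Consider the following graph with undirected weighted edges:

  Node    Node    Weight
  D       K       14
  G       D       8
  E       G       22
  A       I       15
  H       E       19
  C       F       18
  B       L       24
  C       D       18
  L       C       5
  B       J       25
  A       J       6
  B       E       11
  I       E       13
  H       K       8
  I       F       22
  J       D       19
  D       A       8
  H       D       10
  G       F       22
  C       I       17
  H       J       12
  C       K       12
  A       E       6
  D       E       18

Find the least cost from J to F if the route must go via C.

50

Best J to C: J–A–D–C costing 32
Best C to F: C–F costing 18
Total via C: 32 + 18 = 50.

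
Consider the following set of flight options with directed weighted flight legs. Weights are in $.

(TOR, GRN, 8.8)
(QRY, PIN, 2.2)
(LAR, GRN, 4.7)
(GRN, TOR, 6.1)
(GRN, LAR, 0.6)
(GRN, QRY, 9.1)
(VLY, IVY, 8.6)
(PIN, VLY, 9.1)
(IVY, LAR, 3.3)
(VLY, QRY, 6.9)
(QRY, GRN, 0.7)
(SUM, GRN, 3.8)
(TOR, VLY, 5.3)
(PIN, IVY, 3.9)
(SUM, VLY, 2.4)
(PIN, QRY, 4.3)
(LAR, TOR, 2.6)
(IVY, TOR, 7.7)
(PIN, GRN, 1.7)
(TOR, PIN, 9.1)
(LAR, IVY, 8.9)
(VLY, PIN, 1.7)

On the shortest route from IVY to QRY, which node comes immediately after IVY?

LAR

Enumerating some paths:
IVY - LAR - TOR - VLY - QRY: 3.3+2.6+5.3+6.9 = 18.1
IVY - LAR - TOR - VLY - PIN - QRY: 3.3+2.6+5.3+1.7+4.3 = 17.2
IVY - LAR - GRN - QRY: 3.3+4.7+9.1 = 17.1
The minimum is $17.1 via IVY - LAR - GRN - QRY.
So from IVY the first move is to LAR.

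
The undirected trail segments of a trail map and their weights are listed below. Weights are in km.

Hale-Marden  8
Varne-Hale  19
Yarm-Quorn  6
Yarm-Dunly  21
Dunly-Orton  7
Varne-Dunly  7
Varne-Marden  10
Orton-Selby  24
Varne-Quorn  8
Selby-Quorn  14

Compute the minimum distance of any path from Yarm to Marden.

24 km

Shortest distances from Yarm:
Yarm: 0
Quorn: 6  (via Yarm)
Varne: 14  (via Quorn)
Selby: 20  (via Quorn)
Dunly: 21  (via Yarm)
Marden: 24  (via Varne)
Shortest route: Yarm–Quorn–Varne–Marden = 24 km.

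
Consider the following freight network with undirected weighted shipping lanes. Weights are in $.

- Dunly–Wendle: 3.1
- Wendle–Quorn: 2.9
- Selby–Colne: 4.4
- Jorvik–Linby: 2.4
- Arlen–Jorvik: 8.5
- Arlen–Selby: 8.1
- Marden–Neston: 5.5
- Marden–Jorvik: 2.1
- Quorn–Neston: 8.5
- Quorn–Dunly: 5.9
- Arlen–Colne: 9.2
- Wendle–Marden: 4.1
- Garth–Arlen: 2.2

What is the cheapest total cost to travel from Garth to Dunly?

$20

Running Dijkstra from Garth:
Garth: 0
Arlen: 2.2  (via Garth)
Selby: 10.3  (via Arlen)
Jorvik: 10.7  (via Arlen)
Colne: 11.4  (via Arlen)
Marden: 12.8  (via Jorvik)
Linby: 13.1  (via Jorvik)
Wendle: 16.9  (via Marden)
Neston: 18.3  (via Marden)
Quorn: 19.8  (via Wendle)
Dunly: 20  (via Wendle)
Shortest route: Garth → Arlen → Jorvik → Marden → Wendle → Dunly = $20.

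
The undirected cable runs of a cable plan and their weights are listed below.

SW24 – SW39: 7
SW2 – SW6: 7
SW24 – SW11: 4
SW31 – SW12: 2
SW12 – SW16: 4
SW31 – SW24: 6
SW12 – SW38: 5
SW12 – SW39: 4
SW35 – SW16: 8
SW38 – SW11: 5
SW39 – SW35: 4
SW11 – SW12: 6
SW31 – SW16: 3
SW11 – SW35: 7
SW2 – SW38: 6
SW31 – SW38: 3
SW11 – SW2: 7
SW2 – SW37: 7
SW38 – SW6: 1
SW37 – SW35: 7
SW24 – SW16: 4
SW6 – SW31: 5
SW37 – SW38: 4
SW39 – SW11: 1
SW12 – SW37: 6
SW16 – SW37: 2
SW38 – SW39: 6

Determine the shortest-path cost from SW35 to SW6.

11

Settle nodes by increasing distance from SW35:
SW35: 0
SW39: 4  (via SW35)
SW11: 5  (via SW39)
SW37: 7  (via SW35)
SW16: 8  (via SW35)
SW12: 8  (via SW39)
SW24: 9  (via SW11)
SW38: 10  (via SW39)
SW31: 10  (via SW12)
SW6: 11  (via SW38)
Shortest route: SW35–SW39–SW38–SW6 = 11.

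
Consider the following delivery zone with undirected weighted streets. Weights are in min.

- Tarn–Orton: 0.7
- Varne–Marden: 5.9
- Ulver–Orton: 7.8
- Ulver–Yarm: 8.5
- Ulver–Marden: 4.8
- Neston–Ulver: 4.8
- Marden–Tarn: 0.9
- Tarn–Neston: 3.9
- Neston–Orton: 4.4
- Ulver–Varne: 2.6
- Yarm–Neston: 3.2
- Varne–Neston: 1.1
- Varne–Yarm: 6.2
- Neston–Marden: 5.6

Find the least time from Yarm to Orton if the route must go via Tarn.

7.8 min

Shortest Yarm→Tarn: Yarm–Neston–Tarn = 7.1
Shortest Tarn→Orton: Tarn–Orton = 0.7
Total via Tarn: 7.1 + 0.7 = 7.8 min.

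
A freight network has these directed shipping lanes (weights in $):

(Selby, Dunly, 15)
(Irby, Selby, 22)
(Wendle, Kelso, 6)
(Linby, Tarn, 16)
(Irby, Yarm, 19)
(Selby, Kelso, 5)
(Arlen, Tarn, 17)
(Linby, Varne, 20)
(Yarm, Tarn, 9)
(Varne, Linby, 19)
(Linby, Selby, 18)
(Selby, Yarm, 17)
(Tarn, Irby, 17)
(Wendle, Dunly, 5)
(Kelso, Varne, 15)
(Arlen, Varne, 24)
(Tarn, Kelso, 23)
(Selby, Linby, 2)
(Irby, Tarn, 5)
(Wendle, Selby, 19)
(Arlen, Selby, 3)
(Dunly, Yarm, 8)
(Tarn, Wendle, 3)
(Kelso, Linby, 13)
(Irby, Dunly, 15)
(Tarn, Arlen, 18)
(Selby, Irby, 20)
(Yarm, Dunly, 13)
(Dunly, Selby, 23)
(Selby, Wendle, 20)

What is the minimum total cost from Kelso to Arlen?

Candidate routes:
Kelso → Varne → Linby → Tarn → Arlen: 15+19+16+18 = 68
Kelso → Linby → Selby → Irby → Tarn → Arlen: 13+18+20+5+18 = 74
Kelso → Linby → Tarn → Arlen: 13+16+18 = 47
Cheapest is Kelso → Linby → Tarn → Arlen at $47.

$47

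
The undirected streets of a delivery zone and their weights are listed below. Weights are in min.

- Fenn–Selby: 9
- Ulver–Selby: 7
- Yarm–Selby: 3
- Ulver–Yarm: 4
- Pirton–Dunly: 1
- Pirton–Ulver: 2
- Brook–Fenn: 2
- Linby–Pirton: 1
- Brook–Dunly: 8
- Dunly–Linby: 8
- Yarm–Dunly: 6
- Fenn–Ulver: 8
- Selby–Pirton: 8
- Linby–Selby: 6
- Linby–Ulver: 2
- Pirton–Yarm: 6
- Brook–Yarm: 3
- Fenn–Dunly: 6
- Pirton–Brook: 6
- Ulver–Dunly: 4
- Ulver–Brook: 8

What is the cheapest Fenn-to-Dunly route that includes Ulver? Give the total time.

11 min

Shortest Fenn→Ulver: Fenn–Ulver = 8
Best Ulver to Dunly: Ulver–Pirton–Dunly costing 3
Total via Ulver: 8 + 3 = 11 min.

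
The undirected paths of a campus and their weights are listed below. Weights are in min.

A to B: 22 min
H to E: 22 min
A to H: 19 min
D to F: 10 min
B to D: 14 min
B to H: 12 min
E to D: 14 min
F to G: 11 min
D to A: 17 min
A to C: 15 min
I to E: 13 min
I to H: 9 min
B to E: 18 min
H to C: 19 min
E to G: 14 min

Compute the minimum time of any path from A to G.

38 min

Shortest distances from A:
A: 0
C: 15  (via A)
D: 17  (via A)
H: 19  (via A)
B: 22  (via A)
F: 27  (via D)
I: 28  (via H)
E: 31  (via D)
G: 38  (via F)
Shortest route: A → D → F → G = 38 min.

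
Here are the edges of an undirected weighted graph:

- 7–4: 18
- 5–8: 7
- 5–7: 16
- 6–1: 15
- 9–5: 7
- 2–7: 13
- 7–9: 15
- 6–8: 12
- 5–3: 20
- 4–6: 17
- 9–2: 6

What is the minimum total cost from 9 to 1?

Candidate routes:
9 → 5 → 8 → 6 → 1: 7+7+12+15 = 41
9 → 7 → 4 → 6 → 1: 15+18+17+15 = 65
9 → 7 → 5 → 8 → 6 → 1: 15+16+7+12+15 = 65
Cheapest is 9 → 5 → 8 → 6 → 1 at 41.

41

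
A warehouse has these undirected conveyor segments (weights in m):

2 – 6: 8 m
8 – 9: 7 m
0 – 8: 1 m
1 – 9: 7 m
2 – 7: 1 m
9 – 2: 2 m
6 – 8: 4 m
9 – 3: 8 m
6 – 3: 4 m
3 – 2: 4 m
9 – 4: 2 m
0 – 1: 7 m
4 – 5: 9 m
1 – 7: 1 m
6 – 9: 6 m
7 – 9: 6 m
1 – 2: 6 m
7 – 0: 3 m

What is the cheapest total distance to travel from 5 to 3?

17 m

Enumerating some paths:
5–4–9–2–3: 9+2+2+4 = 17
5–4–9–3: 9+2+8 = 19
5–4–9–7–2–3: 9+2+6+1+4 = 22
5–4–9–6–3: 9+2+6+4 = 21
Cheapest is 5–4–9–2–3 at 17 m.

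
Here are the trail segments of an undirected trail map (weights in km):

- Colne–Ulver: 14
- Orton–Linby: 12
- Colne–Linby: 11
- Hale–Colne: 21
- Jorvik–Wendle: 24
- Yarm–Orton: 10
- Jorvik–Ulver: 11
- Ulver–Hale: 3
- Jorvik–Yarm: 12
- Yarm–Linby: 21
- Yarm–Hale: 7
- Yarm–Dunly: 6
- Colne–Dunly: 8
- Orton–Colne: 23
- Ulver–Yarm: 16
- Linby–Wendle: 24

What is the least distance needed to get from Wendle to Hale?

Shortest distances from Wendle:
Wendle: 0
Jorvik: 24  (via Wendle)
Linby: 24  (via Wendle)
Colne: 35  (via Linby)
Ulver: 35  (via Jorvik)
Orton: 36  (via Linby)
Yarm: 36  (via Jorvik)
Hale: 38  (via Ulver)
Shortest route: Wendle → Jorvik → Ulver → Hale = 38 km.

38 km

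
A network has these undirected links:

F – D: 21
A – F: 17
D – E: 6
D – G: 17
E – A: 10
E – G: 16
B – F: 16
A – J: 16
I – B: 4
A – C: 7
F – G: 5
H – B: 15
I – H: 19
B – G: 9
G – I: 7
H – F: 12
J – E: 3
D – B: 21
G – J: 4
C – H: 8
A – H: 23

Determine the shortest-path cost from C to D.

Compare a few routes:
C–A–E–J–G–D: 7+10+3+4+17 = 41
C–A–J–E–D: 7+16+3+6 = 32
C–A–E–D: 7+10+6 = 23
C–H–F–G–J–E–D: 8+12+5+4+3+6 = 38
The minimum is 23 via C–A–E–D.

23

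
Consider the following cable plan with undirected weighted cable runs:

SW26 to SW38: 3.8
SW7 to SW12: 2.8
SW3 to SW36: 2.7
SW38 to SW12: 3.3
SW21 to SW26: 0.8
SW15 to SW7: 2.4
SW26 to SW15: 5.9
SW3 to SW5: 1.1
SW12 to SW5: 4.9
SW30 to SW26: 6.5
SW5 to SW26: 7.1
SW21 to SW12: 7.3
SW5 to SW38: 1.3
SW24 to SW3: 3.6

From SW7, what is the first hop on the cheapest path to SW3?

SW12

Enumerating some paths:
SW7 → SW12 → SW38 → SW5 → SW3: 2.8+3.3+1.3+1.1 = 8.5
SW7 → SW12 → SW5 → SW3: 2.8+4.9+1.1 = 8.8
SW7 → SW15 → SW26 → SW5 → SW3: 2.4+5.9+7.1+1.1 = 16.5
SW7 → SW15 → SW26 → SW38 → SW5 → SW3: 2.4+5.9+3.8+1.3+1.1 = 14.5
The minimum is 8.5 via SW7 → SW12 → SW38 → SW5 → SW3.
So from SW7 the first move is to SW12.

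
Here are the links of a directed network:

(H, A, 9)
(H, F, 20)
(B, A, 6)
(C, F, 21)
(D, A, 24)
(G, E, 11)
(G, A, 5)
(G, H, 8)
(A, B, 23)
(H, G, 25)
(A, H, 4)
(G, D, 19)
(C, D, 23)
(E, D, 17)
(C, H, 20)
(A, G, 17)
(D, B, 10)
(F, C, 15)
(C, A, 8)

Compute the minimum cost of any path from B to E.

Compare a few routes:
B → A → H → G → E: 6+4+25+11 = 46
B → A → G → E: 6+17+11 = 34
Cheapest is B → A → G → E at 34.

34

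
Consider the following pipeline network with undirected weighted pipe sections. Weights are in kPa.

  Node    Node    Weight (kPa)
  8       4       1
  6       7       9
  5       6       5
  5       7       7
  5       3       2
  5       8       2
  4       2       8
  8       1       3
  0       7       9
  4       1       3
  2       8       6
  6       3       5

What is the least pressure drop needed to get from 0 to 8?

Running Dijkstra from 0:
0: 0
7: 9  (via 0)
5: 16  (via 7)
3: 18  (via 5)
6: 18  (via 7)
8: 18  (via 5)
Shortest route: 0–7–5–8 = 18 kPa.

18 kPa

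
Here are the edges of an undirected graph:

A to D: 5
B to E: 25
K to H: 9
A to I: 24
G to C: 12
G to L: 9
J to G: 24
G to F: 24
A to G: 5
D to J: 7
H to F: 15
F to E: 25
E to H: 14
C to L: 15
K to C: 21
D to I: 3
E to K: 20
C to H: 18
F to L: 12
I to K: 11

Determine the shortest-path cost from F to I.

Candidate routes:
F–L–G–A–D–I: 12+9+5+5+3 = 34
F–H–K–I: 15+9+11 = 35
Cheapest is F–L–G–A–D–I at 34.

34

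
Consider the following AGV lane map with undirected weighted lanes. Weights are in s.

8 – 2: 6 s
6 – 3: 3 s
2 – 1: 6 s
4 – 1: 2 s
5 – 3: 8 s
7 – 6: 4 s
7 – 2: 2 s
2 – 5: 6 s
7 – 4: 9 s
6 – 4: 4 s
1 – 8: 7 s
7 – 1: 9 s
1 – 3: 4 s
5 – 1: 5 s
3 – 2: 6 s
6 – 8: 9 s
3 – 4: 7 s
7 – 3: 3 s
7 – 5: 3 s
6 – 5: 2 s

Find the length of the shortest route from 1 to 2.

6 s

Settle nodes by increasing distance from 1:
1: 0
4: 2  (via 1)
3: 4  (via 1)
5: 5  (via 1)
2: 6  (via 1)
Shortest route: 1 → 2 = 6 s.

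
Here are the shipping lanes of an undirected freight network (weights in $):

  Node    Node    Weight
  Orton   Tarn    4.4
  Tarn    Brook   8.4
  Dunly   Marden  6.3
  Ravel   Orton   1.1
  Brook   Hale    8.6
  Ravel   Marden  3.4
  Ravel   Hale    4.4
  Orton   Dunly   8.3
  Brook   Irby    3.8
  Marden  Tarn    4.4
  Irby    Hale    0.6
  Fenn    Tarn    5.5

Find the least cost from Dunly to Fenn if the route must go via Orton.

Best Dunly to Orton: Dunly–Orton costing 8.3
Shortest Orton→Fenn: Orton–Tarn–Fenn = 9.9
Total via Orton: 8.3 + 9.9 = $18.2.

$18.2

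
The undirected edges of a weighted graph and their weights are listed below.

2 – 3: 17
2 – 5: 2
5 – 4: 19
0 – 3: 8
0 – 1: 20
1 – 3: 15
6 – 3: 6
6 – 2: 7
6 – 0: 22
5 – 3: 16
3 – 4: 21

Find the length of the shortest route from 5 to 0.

23

Candidate routes:
5–3–0: 16+8 = 24
5–2–3–0: 2+17+8 = 27
5–2–6–3–0: 2+7+6+8 = 23
The minimum is 23 via 5–2–6–3–0.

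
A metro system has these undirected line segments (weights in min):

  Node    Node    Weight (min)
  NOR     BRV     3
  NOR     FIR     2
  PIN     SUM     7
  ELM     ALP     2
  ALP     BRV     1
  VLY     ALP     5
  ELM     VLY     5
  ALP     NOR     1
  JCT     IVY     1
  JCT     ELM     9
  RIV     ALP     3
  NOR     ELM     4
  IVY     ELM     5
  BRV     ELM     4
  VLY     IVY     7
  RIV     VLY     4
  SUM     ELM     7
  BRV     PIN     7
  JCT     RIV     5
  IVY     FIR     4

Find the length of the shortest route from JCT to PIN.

16 min

Compare a few routes:
JCT - IVY - ELM - BRV - PIN: 1+5+4+7 = 17
JCT - RIV - ALP - BRV - PIN: 5+3+1+7 = 16
Cheapest is JCT - RIV - ALP - BRV - PIN at 16 min.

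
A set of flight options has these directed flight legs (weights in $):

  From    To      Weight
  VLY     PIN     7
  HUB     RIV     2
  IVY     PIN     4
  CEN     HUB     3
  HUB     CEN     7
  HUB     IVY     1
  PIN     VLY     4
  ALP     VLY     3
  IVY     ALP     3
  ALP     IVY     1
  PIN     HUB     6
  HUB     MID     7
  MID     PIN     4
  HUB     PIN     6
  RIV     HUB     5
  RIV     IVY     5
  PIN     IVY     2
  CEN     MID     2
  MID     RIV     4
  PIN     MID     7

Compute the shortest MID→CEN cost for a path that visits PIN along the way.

$17

Best MID to PIN: MID → PIN costing 4
Shortest PIN→CEN: PIN → HUB → CEN = 13
Total via PIN: 4 + 13 = $17.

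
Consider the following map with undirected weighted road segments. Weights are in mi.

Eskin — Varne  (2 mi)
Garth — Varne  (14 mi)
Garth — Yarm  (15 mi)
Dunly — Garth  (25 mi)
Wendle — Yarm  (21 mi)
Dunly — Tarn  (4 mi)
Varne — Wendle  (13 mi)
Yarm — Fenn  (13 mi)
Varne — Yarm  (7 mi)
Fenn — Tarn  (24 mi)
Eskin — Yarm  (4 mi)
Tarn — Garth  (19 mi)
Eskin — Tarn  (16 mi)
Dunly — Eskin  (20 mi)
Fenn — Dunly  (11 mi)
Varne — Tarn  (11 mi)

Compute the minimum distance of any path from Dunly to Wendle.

28 mi

Shortest distances from Dunly:
Dunly: 0
Tarn: 4  (via Dunly)
Fenn: 11  (via Dunly)
Varne: 15  (via Tarn)
Eskin: 17  (via Varne)
Yarm: 21  (via Eskin)
Garth: 23  (via Tarn)
Wendle: 28  (via Varne)
Shortest route: Dunly → Tarn → Varne → Wendle = 28 mi.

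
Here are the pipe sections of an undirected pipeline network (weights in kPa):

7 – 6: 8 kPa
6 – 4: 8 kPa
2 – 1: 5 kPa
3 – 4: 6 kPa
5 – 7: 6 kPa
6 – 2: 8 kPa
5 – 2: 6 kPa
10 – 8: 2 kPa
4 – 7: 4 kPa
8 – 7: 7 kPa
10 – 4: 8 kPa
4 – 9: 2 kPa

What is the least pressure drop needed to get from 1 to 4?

Enumerating some paths:
1–2–6–4: 5+8+8 = 21
1–2–5–7–6–4: 5+6+6+8+8 = 33
1–2–6–7–4: 5+8+8+4 = 25
The minimum is 21 kPa via 1–2–6–4.

21 kPa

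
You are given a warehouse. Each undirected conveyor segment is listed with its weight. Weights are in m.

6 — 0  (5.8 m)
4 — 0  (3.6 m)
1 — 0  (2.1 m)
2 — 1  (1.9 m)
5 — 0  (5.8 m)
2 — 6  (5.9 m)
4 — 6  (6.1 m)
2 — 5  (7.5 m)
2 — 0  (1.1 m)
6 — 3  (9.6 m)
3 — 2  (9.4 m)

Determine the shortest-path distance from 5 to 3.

16.3 m

Settle nodes by increasing distance from 5:
5: 0
0: 5.8  (via 5)
2: 6.9  (via 0)
1: 7.9  (via 0)
4: 9.4  (via 0)
6: 11.6  (via 0)
3: 16.3  (via 2)
Shortest route: 5 → 0 → 2 → 3 = 16.3 m.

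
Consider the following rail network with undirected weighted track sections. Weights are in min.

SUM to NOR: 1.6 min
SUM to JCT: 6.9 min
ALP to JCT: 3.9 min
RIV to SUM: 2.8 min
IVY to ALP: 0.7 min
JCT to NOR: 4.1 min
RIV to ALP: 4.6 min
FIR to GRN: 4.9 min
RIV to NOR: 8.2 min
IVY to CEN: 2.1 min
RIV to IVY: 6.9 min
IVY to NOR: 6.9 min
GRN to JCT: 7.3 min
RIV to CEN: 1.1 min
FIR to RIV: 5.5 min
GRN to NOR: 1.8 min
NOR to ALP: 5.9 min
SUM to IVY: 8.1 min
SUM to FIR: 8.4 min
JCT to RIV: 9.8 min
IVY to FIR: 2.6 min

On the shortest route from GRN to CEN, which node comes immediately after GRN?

NOR

Enumerating some paths:
GRN → NOR → ALP → IVY → CEN: 1.8+5.9+0.7+2.1 = 10.5
GRN → NOR → SUM → RIV → CEN: 1.8+1.6+2.8+1.1 = 7.3
GRN → NOR → IVY → CEN: 1.8+6.9+2.1 = 10.8
GRN → FIR → IVY → CEN: 4.9+2.6+2.1 = 9.6
Cheapest is GRN → NOR → SUM → RIV → CEN at 7.3 min.
So from GRN the first move is to NOR.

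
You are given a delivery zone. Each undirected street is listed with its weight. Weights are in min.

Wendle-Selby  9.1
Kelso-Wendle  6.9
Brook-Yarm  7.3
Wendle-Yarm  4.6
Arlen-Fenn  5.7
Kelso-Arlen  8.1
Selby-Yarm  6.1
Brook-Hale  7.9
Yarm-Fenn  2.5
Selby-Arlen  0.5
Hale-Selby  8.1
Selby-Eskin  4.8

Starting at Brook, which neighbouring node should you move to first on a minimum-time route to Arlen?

Yarm

Candidate routes:
Brook → Yarm → Wendle → Selby → Arlen: 7.3+4.6+9.1+0.5 = 21.5
Brook → Yarm → Selby → Arlen: 7.3+6.1+0.5 = 13.9
Brook → Yarm → Fenn → Arlen: 7.3+2.5+5.7 = 15.5
Brook → Hale → Selby → Arlen: 7.9+8.1+0.5 = 16.5
Cheapest is Brook → Yarm → Selby → Arlen at 13.9 min.
So from Brook the first move is to Yarm.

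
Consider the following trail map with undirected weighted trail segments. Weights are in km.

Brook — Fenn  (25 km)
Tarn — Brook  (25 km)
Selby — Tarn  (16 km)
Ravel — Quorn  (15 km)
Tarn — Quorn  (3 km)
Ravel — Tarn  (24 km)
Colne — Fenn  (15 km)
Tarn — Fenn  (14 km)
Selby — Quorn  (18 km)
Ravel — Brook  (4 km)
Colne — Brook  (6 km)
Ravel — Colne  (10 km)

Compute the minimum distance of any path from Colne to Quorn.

25 km

Candidate routes:
Colne–Fenn–Tarn–Quorn: 15+14+3 = 32
Colne–Ravel–Quorn: 10+15 = 25
The minimum is 25 km via Colne–Ravel–Quorn.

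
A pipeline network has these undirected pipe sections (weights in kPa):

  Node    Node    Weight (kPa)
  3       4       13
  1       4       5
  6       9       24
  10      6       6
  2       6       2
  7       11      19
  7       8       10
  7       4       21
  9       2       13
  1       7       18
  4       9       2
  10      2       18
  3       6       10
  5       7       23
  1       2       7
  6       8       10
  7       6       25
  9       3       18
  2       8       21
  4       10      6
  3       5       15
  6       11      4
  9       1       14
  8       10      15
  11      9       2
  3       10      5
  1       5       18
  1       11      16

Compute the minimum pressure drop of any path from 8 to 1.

19 kPa

Enumerating some paths:
8 - 6 - 2 - 1: 10+2+7 = 19
8 - 6 - 11 - 9 - 4 - 1: 10+4+2+2+5 = 23
The minimum is 19 kPa via 8 - 6 - 2 - 1.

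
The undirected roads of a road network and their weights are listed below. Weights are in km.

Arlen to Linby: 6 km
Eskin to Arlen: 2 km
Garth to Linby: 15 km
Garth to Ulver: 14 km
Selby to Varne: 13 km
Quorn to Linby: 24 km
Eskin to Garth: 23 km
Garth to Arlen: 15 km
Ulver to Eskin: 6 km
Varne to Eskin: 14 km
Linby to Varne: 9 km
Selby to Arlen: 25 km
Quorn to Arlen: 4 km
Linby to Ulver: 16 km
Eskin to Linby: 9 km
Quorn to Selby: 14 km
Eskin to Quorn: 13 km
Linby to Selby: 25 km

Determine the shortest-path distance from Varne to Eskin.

Compare a few routes:
Varne - Linby - Arlen - Eskin: 9+6+2 = 17
Varne - Linby - Eskin: 9+9 = 18
Varne - Eskin: 14 = 14
The minimum is 14 km via Varne - Eskin.

14 km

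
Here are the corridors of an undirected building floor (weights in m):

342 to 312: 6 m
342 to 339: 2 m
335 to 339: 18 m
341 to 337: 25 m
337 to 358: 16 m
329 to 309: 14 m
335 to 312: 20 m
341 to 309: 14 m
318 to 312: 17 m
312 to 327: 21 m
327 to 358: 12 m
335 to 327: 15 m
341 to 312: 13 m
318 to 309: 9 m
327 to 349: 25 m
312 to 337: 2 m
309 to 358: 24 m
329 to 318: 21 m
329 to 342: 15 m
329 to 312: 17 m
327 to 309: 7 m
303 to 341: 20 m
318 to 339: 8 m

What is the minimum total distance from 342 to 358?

24 m

Running Dijkstra from 342:
342: 0
339: 2  (via 342)
312: 6  (via 342)
337: 8  (via 312)
318: 10  (via 339)
329: 15  (via 342)
341: 19  (via 312)
309: 19  (via 318)
335: 20  (via 339)
358: 24  (via 337)
Shortest route: 342–312–337–358 = 24 m.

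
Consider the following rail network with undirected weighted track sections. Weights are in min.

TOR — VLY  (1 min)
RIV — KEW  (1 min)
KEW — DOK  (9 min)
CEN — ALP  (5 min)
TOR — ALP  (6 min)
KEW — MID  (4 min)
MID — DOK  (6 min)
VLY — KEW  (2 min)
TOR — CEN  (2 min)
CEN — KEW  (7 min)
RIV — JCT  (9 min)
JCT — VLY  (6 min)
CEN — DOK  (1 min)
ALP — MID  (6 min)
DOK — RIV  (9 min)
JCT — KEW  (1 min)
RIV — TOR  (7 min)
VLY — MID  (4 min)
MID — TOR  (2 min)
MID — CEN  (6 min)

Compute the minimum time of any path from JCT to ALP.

10 min

Enumerating some paths:
JCT–KEW–VLY–TOR–ALP: 1+2+1+6 = 10
JCT–KEW–VLY–TOR–CEN–ALP: 1+2+1+2+5 = 11
JCT–KEW–MID–ALP: 1+4+6 = 11
Cheapest is JCT–KEW–VLY–TOR–ALP at 10 min.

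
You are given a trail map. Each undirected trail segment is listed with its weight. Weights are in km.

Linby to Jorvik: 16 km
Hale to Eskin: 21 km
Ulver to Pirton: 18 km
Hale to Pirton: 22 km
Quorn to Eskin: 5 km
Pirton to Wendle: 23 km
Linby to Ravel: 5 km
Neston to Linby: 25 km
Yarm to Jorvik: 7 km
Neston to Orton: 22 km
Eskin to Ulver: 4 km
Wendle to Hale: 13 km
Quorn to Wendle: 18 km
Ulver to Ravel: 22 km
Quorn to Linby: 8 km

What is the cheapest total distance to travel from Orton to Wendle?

73 km

Shortest distances from Orton:
Orton: 0
Neston: 22  (via Orton)
Linby: 47  (via Neston)
Ravel: 52  (via Linby)
Quorn: 55  (via Linby)
Eskin: 60  (via Quorn)
Jorvik: 63  (via Linby)
Ulver: 64  (via Eskin)
Yarm: 70  (via Jorvik)
Wendle: 73  (via Quorn)
Shortest route: Orton–Neston–Linby–Quorn–Wendle = 73 km.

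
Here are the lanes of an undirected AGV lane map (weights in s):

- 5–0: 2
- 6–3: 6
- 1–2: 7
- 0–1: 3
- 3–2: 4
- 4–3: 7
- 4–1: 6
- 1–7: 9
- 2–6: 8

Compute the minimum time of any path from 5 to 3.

Shortest distances from 5:
5: 0
0: 2  (via 5)
1: 5  (via 0)
4: 11  (via 1)
2: 12  (via 1)
7: 14  (via 1)
3: 16  (via 2)
Shortest route: 5–0–1–2–3 = 16 s.

16 s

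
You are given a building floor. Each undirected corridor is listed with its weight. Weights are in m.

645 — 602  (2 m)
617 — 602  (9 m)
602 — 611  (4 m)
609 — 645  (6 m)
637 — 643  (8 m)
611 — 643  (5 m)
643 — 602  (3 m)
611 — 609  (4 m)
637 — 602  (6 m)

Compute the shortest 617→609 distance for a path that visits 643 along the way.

Best 617 to 643: 617–602–643 costing 12
Shortest 643→609: 643–611–609 = 9
Total via 643: 12 + 9 = 21 m.

21 m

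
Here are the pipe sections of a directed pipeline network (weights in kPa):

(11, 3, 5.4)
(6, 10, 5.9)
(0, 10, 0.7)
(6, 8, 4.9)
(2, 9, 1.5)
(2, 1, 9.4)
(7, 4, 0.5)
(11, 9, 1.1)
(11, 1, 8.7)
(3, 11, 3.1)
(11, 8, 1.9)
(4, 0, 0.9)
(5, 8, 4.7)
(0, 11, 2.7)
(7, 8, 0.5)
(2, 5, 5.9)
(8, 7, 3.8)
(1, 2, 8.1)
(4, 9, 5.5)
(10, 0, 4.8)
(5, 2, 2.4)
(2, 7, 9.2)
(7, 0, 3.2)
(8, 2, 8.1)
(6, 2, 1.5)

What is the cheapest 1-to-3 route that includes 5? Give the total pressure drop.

Shortest 1→5: 1 → 2 → 5 = 14
Best 5 to 3: 5 → 8 → 7 → 4 → 0 → 11 → 3 costing 18
Total via 5: 14 + 18 = 32 kPa.

32 kPa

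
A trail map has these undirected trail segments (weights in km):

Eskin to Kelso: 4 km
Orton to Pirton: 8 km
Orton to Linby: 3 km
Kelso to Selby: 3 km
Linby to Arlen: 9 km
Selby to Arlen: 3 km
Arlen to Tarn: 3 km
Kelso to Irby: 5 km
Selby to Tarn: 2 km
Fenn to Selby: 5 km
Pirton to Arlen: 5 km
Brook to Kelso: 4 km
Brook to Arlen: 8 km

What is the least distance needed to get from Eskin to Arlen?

10 km

Candidate routes:
Eskin - Kelso - Selby - Arlen: 4+3+3 = 10
Eskin - Kelso - Selby - Tarn - Arlen: 4+3+2+3 = 12
The minimum is 10 km via Eskin - Kelso - Selby - Arlen.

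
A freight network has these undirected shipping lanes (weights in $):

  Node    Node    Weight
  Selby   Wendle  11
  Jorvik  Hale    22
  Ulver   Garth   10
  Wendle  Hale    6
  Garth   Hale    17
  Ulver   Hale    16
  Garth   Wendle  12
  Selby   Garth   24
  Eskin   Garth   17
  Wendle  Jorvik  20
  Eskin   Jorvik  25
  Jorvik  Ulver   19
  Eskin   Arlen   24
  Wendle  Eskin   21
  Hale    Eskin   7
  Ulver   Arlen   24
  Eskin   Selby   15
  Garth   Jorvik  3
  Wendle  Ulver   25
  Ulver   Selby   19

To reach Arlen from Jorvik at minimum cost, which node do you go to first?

Garth

Enumerating some paths:
Jorvik–Garth–Ulver–Arlen: 3+10+24 = 37
Jorvik–Ulver–Arlen: 19+24 = 43
Cheapest is Jorvik–Garth–Ulver–Arlen at $37.
So from Jorvik the first move is to Garth.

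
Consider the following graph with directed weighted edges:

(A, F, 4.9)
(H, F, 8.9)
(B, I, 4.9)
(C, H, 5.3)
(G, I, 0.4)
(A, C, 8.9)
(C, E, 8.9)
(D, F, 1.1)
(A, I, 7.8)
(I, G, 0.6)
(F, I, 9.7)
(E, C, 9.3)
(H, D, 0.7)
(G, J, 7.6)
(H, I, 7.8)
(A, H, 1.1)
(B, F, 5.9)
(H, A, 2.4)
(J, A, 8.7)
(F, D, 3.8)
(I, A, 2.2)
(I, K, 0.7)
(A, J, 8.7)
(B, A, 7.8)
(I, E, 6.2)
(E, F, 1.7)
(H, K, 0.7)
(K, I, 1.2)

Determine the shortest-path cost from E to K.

12.1

Compare a few routes:
E → F → I → K: 1.7+9.7+0.7 = 12.1
E → C → H → K: 9.3+5.3+0.7 = 15.3
Cheapest is E → F → I → K at 12.1.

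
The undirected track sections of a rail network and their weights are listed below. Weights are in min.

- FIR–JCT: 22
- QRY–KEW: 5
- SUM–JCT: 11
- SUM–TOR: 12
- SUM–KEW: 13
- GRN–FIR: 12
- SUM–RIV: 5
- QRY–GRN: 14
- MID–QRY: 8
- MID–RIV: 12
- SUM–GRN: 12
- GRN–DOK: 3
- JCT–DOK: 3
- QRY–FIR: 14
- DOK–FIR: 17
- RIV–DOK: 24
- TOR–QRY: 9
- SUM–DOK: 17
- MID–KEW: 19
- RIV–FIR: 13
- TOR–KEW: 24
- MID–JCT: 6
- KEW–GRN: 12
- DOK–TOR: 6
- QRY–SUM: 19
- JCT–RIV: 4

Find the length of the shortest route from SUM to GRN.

12 min

Shortest distances from SUM:
SUM: 0
RIV: 5  (via SUM)
JCT: 9  (via RIV)
TOR: 12  (via SUM)
DOK: 12  (via JCT)
GRN: 12  (via SUM)
Shortest route: SUM–GRN = 12 min.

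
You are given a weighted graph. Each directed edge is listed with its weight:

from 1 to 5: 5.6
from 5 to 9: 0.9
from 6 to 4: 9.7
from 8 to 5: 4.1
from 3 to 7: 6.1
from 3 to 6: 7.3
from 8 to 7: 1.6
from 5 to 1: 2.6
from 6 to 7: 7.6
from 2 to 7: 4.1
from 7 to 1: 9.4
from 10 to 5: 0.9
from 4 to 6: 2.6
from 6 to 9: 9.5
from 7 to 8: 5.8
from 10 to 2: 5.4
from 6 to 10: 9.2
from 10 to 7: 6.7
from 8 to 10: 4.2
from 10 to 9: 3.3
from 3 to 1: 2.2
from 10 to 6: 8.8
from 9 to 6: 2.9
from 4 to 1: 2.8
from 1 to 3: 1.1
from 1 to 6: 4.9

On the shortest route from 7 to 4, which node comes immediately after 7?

Enumerating some paths:
7–1–6–4: 9.4+4.9+9.7 = 24
7–8–5–9–6–4: 5.8+4.1+0.9+2.9+9.7 = 23.4
The minimum is 23.4 via 7–8–5–9–6–4.
So from 7 the first move is to 8.

8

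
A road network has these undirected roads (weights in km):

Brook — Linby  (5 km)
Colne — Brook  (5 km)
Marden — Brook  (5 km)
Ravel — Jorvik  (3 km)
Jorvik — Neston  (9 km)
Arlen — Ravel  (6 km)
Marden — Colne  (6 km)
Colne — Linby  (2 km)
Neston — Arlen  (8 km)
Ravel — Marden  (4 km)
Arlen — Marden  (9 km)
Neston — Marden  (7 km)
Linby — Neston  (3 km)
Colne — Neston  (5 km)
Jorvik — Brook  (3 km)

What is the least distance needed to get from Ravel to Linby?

Enumerating some paths:
Ravel–Marden–Colne–Linby: 4+6+2 = 12
Ravel–Marden–Neston–Linby: 4+7+3 = 14
Ravel–Jorvik–Brook–Linby: 3+3+5 = 11
Ravel–Jorvik–Brook–Colne–Linby: 3+3+5+2 = 13
The minimum is 11 km via Ravel–Jorvik–Brook–Linby.

11 km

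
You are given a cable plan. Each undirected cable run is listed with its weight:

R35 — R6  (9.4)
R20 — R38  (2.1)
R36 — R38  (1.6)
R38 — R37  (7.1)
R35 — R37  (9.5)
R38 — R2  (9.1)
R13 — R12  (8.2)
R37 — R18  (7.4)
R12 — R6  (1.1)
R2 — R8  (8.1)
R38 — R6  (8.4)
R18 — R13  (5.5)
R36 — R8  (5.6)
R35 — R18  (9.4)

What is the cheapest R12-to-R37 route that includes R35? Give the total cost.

Shortest R12→R35: R12 → R6 → R35 = 10.5
Best R35 to R37: R35 → R37 costing 9.5
Total via R35: 10.5 + 9.5 = 20.

20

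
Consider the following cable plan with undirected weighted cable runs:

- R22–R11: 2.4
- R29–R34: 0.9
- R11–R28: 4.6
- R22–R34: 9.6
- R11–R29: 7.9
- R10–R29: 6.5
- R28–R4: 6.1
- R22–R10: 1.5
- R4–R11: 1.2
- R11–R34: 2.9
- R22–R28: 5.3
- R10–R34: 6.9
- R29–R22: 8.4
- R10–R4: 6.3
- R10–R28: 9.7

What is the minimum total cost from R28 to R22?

Running Dijkstra from R28:
R28: 0
R11: 4.6  (via R28)
R22: 5.3  (via R28)
Shortest route: R28 → R22 = 5.3.

5.3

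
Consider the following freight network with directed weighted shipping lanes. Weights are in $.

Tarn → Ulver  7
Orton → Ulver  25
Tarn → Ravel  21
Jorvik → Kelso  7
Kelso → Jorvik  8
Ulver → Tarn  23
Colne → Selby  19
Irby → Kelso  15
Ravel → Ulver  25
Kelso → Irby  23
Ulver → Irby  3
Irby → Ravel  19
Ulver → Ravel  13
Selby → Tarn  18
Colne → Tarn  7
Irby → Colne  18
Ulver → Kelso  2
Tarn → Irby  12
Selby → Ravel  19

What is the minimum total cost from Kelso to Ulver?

$55

Enumerating some paths:
Kelso–Irby–Colne–Tarn–Ulver: 23+18+7+7 = 55
Kelso–Irby–Ravel–Ulver: 23+19+25 = 67
Cheapest is Kelso–Irby–Colne–Tarn–Ulver at $55.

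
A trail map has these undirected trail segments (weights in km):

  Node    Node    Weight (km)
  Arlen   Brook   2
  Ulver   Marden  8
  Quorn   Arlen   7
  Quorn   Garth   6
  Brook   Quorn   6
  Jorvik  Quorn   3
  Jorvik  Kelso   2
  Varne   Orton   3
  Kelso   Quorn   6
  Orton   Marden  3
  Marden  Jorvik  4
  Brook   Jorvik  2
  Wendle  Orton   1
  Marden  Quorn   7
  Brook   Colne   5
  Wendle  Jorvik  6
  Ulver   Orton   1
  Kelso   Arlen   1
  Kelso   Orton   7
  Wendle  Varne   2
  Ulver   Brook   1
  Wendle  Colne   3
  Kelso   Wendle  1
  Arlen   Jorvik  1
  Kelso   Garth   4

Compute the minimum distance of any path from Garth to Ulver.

Shortest distances from Garth:
Garth: 0
Kelso: 4  (via Garth)
Wendle: 5  (via Kelso)
Arlen: 5  (via Kelso)
Orton: 6  (via Wendle)
Quorn: 6  (via Garth)
Jorvik: 6  (via Kelso)
Brook: 7  (via Arlen)
Ulver: 7  (via Orton)
Shortest route: Garth–Kelso–Wendle–Orton–Ulver = 7 km.

7 km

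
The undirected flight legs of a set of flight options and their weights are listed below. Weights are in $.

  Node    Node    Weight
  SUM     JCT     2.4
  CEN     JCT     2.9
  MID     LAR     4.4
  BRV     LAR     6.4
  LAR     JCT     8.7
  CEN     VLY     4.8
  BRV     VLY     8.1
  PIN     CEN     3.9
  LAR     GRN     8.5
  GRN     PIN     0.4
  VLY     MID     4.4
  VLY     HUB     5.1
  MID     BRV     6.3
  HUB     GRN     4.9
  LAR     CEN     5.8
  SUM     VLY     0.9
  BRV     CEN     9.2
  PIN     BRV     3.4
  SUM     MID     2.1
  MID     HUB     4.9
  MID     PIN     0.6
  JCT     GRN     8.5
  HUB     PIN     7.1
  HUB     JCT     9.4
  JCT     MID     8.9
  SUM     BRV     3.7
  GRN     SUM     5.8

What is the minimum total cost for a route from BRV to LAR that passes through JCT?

$14.8

Best BRV to JCT: BRV–SUM–JCT costing 6.1
Shortest JCT→LAR: JCT–LAR = 8.7
Total via JCT: 6.1 + 8.7 = $14.8.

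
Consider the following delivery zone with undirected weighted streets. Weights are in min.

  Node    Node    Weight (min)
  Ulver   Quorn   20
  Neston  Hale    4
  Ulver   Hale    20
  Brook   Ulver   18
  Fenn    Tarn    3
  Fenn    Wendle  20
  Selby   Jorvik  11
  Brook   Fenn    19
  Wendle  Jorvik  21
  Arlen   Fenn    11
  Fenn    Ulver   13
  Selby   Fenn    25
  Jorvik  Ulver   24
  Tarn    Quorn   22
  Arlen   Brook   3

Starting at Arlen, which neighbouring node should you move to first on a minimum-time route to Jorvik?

Compare a few routes:
Arlen → Fenn → Selby → Jorvik: 11+25+11 = 47
Arlen → Fenn → Ulver → Jorvik: 11+13+24 = 48
Arlen → Brook → Ulver → Jorvik: 3+18+24 = 45
Arlen → Fenn → Wendle → Jorvik: 11+20+21 = 52
The minimum is 45 min via Arlen → Brook → Ulver → Jorvik.
So from Arlen the first move is to Brook.

Brook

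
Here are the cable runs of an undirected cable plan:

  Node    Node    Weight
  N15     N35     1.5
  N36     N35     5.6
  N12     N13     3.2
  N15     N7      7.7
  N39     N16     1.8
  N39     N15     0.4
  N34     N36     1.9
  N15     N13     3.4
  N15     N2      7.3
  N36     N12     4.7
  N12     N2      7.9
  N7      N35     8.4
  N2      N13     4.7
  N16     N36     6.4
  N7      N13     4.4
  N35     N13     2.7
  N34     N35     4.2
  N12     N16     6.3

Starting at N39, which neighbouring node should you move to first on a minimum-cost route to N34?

Enumerating some paths:
N39–N15–N35–N34: 0.4+1.5+4.2 = 6.1
N39–N16–N36–N34: 1.8+6.4+1.9 = 10.1
N39–N15–N35–N36–N34: 0.4+1.5+5.6+1.9 = 9.4
N39–N15–N13–N35–N34: 0.4+3.4+2.7+4.2 = 10.7
The minimum is 6.1 via N39–N15–N35–N34.
So from N39 the first move is to N15.

N15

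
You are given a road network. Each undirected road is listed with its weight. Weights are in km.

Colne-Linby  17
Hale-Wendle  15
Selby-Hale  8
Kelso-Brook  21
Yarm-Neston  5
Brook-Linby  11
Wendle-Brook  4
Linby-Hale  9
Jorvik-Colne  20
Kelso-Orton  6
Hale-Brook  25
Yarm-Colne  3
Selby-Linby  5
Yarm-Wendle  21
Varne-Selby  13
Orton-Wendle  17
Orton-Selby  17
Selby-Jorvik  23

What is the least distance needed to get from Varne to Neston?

Settle nodes by increasing distance from Varne:
Varne: 0
Selby: 13  (via Varne)
Linby: 18  (via Selby)
Hale: 21  (via Selby)
Brook: 29  (via Linby)
Orton: 30  (via Selby)
Wendle: 33  (via Brook)
Colne: 35  (via Linby)
Jorvik: 36  (via Selby)
Kelso: 36  (via Orton)
Yarm: 38  (via Colne)
Neston: 43  (via Yarm)
Shortest route: Varne–Selby–Linby–Colne–Yarm–Neston = 43 km.

43 km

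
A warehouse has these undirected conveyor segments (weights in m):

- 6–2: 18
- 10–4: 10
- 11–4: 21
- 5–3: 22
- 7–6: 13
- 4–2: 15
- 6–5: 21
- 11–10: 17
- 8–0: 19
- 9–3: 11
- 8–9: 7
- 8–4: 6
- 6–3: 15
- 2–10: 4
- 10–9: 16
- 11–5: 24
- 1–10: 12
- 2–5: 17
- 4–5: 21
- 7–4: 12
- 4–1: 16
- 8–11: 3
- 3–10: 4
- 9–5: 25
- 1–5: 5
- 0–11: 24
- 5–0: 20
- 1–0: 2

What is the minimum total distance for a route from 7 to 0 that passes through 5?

40 m

Shortest 7→5: 7 → 4 → 5 = 33
Best 5 to 0: 5 → 1 → 0 costing 7
Total via 5: 33 + 7 = 40 m.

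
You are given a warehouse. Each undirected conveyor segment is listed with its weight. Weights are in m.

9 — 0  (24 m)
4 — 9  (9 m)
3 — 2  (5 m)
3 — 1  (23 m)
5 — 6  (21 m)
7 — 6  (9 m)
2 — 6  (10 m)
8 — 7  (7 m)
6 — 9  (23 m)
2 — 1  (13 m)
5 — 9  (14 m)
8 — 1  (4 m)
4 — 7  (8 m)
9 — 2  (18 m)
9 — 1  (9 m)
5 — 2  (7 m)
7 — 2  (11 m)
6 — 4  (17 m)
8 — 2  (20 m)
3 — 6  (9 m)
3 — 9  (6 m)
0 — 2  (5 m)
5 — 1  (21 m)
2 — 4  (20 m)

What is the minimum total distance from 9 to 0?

Settle nodes by increasing distance from 9:
9: 0
3: 6  (via 9)
1: 9  (via 9)
4: 9  (via 9)
2: 11  (via 3)
8: 13  (via 1)
5: 14  (via 9)
6: 15  (via 3)
0: 16  (via 2)
Shortest route: 9–3–2–0 = 16 m.

16 m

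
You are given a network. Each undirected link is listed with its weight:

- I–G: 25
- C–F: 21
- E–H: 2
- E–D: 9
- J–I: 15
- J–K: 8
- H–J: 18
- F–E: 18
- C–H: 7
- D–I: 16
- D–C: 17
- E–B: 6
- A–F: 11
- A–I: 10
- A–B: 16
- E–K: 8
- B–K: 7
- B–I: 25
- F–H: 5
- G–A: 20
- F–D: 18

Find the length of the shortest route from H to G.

36

Running Dijkstra from H:
H: 0
E: 2  (via H)
F: 5  (via H)
C: 7  (via H)
B: 8  (via E)
K: 10  (via E)
D: 11  (via E)
A: 16  (via F)
J: 18  (via H)
I: 26  (via A)
G: 36  (via A)
Shortest route: H–F–A–G = 36.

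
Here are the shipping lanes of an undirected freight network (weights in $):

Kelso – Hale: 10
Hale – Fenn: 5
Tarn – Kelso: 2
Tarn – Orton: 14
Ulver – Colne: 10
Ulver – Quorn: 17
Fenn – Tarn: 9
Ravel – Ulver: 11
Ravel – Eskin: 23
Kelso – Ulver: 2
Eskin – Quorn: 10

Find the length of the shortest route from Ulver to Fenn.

$13

Enumerating some paths:
Ulver–Kelso–Hale–Fenn: 2+10+5 = 17
Ulver–Kelso–Tarn–Fenn: 2+2+9 = 13
Cheapest is Ulver–Kelso–Tarn–Fenn at $13.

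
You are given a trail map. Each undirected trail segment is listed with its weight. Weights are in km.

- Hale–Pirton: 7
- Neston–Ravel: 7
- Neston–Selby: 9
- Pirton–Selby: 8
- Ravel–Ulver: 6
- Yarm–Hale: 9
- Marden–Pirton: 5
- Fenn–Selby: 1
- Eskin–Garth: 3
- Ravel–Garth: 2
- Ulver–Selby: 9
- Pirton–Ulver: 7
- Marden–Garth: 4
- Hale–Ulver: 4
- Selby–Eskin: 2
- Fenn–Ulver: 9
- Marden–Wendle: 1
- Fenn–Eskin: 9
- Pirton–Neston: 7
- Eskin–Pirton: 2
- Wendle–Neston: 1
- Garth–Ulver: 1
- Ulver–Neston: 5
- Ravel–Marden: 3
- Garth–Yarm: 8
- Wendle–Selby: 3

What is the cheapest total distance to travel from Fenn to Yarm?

Candidate routes:
Fenn → Selby → Wendle → Marden → Garth → Yarm: 1+3+1+4+8 = 17
Fenn → Selby → Eskin → Garth → Yarm: 1+2+3+8 = 14
Cheapest is Fenn → Selby → Eskin → Garth → Yarm at 14 km.

14 km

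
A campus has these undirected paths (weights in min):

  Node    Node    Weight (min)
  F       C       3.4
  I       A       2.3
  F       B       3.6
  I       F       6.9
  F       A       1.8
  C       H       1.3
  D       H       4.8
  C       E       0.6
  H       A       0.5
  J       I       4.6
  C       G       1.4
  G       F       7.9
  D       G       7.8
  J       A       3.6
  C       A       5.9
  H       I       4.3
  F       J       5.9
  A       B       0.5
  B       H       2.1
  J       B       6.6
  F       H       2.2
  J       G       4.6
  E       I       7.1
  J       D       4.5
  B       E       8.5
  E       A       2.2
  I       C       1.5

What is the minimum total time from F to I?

4.1 min

Compare a few routes:
F → C → I: 3.4+1.5 = 4.9
F → H → C → I: 2.2+1.3+1.5 = 5
F → H → A → I: 2.2+0.5+2.3 = 5
F → A → I: 1.8+2.3 = 4.1
The minimum is 4.1 min via F → A → I.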